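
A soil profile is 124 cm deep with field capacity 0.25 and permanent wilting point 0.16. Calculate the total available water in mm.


AWC = (FC - PWP) * d * 10
AWC = (0.25 - 0.16) * 124 * 10
AWC = 0.0900 * 124 * 10

111.6000 mm


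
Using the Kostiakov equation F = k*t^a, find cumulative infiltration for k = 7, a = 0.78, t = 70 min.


F = k * t^a = 7 * 70^0.78
F = 7 * 27.490110

192.4308 mm


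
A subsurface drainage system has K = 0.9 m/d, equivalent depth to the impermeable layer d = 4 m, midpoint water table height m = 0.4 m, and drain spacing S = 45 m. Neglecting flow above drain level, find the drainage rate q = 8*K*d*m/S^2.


q = 8*K*d*m/S^2
q = 8*0.9*4*0.4/45^2
q = 11.5200 / 2025

0.0057 m/d


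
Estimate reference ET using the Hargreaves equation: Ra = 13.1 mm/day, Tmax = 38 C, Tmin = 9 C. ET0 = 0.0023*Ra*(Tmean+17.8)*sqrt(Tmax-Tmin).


Tmean = (Tmax + Tmin)/2 = (38 + 9)/2 = 23.5
ET0 = 0.0023 * 13.1 * (23.5 + 17.8) * sqrt(38 - 9)
ET0 = 0.0023 * 13.1 * 41.3 * 5.385165

6.7011 mm/day


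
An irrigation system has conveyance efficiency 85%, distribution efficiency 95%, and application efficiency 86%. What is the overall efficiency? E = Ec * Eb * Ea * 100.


Ec = 0.85, Eb = 0.95, Ea = 0.86
E = 0.85 * 0.95 * 0.86 * 100 = 69.4450%

69.4450 %


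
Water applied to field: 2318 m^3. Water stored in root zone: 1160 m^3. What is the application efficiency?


Ea = V_root / V_field * 100 = 1160 / 2318 * 100 = 50.0431%

50.0431 %


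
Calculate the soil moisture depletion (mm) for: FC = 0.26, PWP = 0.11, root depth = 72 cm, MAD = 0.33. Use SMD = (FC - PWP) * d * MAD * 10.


SMD = (FC - PWP) * d * MAD * 10
SMD = (0.26 - 0.11) * 72 * 0.33 * 10
SMD = 0.1500 * 72 * 0.33 * 10

35.6400 mm


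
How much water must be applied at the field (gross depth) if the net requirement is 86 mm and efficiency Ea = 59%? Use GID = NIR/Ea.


Ea = 59% = 0.59
GID = NIR / Ea = 86 / 0.59 = 145.7627 mm

145.7627 mm


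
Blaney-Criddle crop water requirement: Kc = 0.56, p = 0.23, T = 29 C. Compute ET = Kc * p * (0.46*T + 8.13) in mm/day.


ET = Kc * p * (0.46*T + 8.13)
ET = 0.56 * 0.23 * (0.46*29 + 8.13)
ET = 0.56 * 0.23 * 21.4700

2.7653 mm/day


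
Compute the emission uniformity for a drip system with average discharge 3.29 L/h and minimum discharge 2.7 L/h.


EU = (q_min/q_avg)*100 = (2.7/3.29)*100 = 82.0669%

82.0669 %


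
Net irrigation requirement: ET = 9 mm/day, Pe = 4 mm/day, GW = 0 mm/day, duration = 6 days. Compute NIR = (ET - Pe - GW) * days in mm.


Daily deficit = ET - Pe - GW = 9 - 4 - 0 = 5 mm/day
NIR = 5 * 6 = 30 mm

30.0000 mm


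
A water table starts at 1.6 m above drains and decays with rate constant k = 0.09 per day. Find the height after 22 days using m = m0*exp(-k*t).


m = m0 * exp(-k*t)
m = 1.6 * exp(-0.09 * 22)
m = 1.6 * exp(-1.9800)

0.2209 m


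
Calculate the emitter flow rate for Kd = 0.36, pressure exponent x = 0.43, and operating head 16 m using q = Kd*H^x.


q = Kd * H^x = 0.36 * 16^0.43 = 0.36 * 3.294364

1.1860 L/h


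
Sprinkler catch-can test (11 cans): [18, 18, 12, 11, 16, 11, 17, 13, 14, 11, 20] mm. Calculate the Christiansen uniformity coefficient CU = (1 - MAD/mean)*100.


mean = 14.636364 mm
MAD = 2.876033 mm
CU = (1 - 2.876033/14.636364)*100

80.3501 %


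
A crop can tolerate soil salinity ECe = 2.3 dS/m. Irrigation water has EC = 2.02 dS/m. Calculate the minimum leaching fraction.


LR = ECiw / (5*ECe - ECiw)
LR = 2.02 / (5*2.3 - 2.02)
LR = 2.02 / 9.4800

0.2131


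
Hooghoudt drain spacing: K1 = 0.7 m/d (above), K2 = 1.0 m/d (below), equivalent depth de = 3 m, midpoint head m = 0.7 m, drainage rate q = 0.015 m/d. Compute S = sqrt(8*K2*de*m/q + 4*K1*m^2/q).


S^2 = 8*K2*de*m/q + 4*K1*m^2/q
S^2 = 8*1.0*3*0.7/0.015 + 4*0.7*0.7^2/0.015
S = sqrt(1211.4667)

34.8061 m


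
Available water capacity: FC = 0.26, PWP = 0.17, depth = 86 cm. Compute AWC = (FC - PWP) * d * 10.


AWC = (FC - PWP) * d * 10
AWC = (0.26 - 0.17) * 86 * 10
AWC = 0.0900 * 86 * 10

77.4000 mm


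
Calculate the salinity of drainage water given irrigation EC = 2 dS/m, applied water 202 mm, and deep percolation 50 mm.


EC_dw = EC_iw * D_iw / D_dw
EC_dw = 2 * 202 / 50
EC_dw = 404 / 50

8.0800 dS/m


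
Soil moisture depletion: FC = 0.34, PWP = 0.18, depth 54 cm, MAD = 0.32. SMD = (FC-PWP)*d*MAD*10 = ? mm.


SMD = (FC - PWP) * d * MAD * 10
SMD = (0.34 - 0.18) * 54 * 0.32 * 10
SMD = 0.1600 * 54 * 0.32 * 10

27.6480 mm


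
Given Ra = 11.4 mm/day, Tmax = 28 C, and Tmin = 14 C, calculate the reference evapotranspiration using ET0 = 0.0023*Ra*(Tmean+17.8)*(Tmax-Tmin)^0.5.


Tmean = (Tmax + Tmin)/2 = (28 + 14)/2 = 21.0
ET0 = 0.0023 * 11.4 * (21.0 + 17.8) * sqrt(28 - 14)
ET0 = 0.0023 * 11.4 * 38.8 * 3.741657

3.8065 mm/day


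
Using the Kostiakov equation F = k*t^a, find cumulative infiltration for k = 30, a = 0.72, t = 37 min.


F = k * t^a = 30 * 37^0.72
F = 30 * 13.461865

403.8560 mm


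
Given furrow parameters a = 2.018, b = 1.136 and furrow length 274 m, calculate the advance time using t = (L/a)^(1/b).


t = (L/a)^(1/b)
t = (274/2.018)^(1/1.136)
t = 135.777998^(1/1.136)

75.4207 min


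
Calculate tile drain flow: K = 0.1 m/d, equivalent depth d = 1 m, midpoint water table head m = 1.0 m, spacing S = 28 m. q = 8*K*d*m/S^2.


q = 8*K*d*m/S^2
q = 8*0.1*1*1.0/28^2
q = 0.8000 / 784

0.0010 m/d


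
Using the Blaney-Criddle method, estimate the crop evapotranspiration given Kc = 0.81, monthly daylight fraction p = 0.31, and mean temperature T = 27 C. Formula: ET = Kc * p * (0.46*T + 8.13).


ET = Kc * p * (0.46*T + 8.13)
ET = 0.81 * 0.31 * (0.46*27 + 8.13)
ET = 0.81 * 0.31 * 20.5500

5.1601 mm/day


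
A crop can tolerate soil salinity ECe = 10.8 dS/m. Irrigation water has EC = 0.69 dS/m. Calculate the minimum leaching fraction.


LR = ECiw / (5*ECe - ECiw)
LR = 0.69 / (5*10.8 - 0.69)
LR = 0.69 / 53.3100

0.0129


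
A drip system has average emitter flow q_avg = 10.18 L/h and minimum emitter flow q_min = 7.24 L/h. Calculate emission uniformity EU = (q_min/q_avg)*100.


EU = (q_min/q_avg)*100 = (7.24/10.18)*100 = 71.1198%

71.1198 %


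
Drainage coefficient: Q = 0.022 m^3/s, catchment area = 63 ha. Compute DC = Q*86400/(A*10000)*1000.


DC = Q * 86400 / (A * 10000) * 1000
DC = 0.022 * 86400 / (63 * 10000) * 1000
DC = 1900800.0000 / 630000

3.0171 mm/day


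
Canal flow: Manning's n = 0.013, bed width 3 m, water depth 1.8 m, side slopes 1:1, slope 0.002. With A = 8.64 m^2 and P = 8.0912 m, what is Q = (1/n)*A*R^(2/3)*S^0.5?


R = A/P = 8.64/8.0912 = 1.067827
Q = (1/0.013) * 8.64 * 1.067827^(2/3) * 0.002^0.5

31.0517 m^3/s


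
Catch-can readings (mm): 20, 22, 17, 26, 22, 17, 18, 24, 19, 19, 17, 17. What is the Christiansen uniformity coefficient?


mean = 19.833333 mm
MAD = 2.472222 mm
CU = (1 - 2.472222/19.833333)*100

87.5350 %


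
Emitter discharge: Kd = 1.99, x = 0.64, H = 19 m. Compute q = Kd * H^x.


q = Kd * H^x = 1.99 * 19^0.64 = 1.99 * 6.582673

13.0995 L/h


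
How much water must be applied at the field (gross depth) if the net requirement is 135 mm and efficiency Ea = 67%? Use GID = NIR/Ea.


Ea = 67% = 0.67
GID = NIR / Ea = 135 / 0.67 = 201.4925 mm

201.4925 mm


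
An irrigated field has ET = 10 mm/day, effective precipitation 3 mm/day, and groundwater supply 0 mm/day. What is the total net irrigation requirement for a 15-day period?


Daily deficit = ET - Pe - GW = 10 - 3 - 0 = 7 mm/day
NIR = 7 * 15 = 105 mm

105.0000 mm


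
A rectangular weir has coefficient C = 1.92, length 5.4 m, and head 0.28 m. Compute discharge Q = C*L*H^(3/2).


Q = C * L * H^(3/2) = 1.92 * 5.4 * 0.28^1.5 = 1.92 * 5.4 * 0.148162

1.5361 m^3/s


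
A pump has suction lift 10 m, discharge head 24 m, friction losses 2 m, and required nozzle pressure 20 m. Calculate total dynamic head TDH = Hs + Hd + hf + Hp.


TDH = Hs + Hd + hf + Hp = 10 + 24 + 2 + 20 = 56

56 m


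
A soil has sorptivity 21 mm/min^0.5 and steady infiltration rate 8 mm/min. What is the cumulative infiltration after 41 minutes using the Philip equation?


F = S*sqrt(t) + A*t
F = 21*sqrt(41) + 8*41
F = 21*6.403124 + 328

462.4656 mm


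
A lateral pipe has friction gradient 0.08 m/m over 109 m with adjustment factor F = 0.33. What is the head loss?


hf = J * L * F = 0.08 * 109 * 0.33 = 2.8776 m

2.8776 m


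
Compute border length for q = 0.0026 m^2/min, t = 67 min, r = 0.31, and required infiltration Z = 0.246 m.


L = q*t/((1+r)*Z)
L = 0.0026*67/((1+0.31)*0.246)
L = 0.1742/0.32226

0.5406 m


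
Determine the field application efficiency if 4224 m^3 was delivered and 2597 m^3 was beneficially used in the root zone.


Ea = V_root / V_field * 100 = 2597 / 4224 * 100 = 61.4820%

61.4820 %


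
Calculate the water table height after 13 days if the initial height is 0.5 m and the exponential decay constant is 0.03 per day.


m = m0 * exp(-k*t)
m = 0.5 * exp(-0.03 * 13)
m = 0.5 * exp(-0.3900)

0.3385 m


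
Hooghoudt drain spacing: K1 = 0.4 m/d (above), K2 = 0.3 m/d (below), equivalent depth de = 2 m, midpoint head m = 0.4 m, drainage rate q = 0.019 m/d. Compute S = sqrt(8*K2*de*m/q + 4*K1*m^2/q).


S^2 = 8*K2*de*m/q + 4*K1*m^2/q
S^2 = 8*0.3*2*0.4/0.019 + 4*0.4*0.4^2/0.019
S = sqrt(114.5263)

10.7017 m


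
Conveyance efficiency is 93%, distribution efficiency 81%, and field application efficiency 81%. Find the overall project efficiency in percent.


Ec = 0.93, Eb = 0.81, Ea = 0.81
E = 0.93 * 0.81 * 0.81 * 100 = 61.0173%

61.0173 %


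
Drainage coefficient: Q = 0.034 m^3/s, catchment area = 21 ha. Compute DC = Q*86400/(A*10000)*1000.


DC = Q * 86400 / (A * 10000) * 1000
DC = 0.034 * 86400 / (21 * 10000) * 1000
DC = 2937600.0000 / 210000

13.9886 mm/day


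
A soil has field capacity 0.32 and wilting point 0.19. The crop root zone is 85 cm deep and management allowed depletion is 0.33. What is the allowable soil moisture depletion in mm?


SMD = (FC - PWP) * d * MAD * 10
SMD = (0.32 - 0.19) * 85 * 0.33 * 10
SMD = 0.1300 * 85 * 0.33 * 10

36.4650 mm


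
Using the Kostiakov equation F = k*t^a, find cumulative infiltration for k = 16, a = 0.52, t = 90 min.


F = k * t^a = 16 * 90^0.52
F = 16 * 10.380209

166.0833 mm


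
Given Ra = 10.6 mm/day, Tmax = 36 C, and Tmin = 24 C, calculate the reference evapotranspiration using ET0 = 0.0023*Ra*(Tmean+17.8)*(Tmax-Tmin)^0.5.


Tmean = (Tmax + Tmin)/2 = (36 + 24)/2 = 30.0
ET0 = 0.0023 * 10.6 * (30.0 + 17.8) * sqrt(36 - 24)
ET0 = 0.0023 * 10.6 * 47.8 * 3.464102

4.0369 mm/day


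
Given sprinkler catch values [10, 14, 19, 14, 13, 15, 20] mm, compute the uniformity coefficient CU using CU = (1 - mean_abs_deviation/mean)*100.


mean = 15.000000 mm
MAD = 2.571429 mm
CU = (1 - 2.571429/15.000000)*100

82.8571 %


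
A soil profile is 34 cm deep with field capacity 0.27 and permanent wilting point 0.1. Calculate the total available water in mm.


AWC = (FC - PWP) * d * 10
AWC = (0.27 - 0.1) * 34 * 10
AWC = 0.1700 * 34 * 10

57.8000 mm


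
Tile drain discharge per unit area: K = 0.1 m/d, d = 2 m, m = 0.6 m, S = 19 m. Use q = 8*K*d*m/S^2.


q = 8*K*d*m/S^2
q = 8*0.1*2*0.6/19^2
q = 0.9600 / 361

0.0027 m/d


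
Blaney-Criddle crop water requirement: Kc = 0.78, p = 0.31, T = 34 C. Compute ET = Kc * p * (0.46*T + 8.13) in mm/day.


ET = Kc * p * (0.46*T + 8.13)
ET = 0.78 * 0.31 * (0.46*34 + 8.13)
ET = 0.78 * 0.31 * 23.7700

5.7476 mm/day


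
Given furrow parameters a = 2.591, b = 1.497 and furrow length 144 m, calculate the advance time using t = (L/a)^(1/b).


t = (L/a)^(1/b)
t = (144/2.591)^(1/1.497)
t = 55.576997^(1/1.497)

14.6418 min


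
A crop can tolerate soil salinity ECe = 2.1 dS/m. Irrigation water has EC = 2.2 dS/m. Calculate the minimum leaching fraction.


LR = ECiw / (5*ECe - ECiw)
LR = 2.2 / (5*2.1 - 2.2)
LR = 2.2 / 8.3000

0.2651


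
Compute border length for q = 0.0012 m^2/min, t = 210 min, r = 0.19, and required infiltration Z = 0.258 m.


L = q*t/((1+r)*Z)
L = 0.0012*210/((1+0.19)*0.258)
L = 0.252/0.30702

0.8208 m


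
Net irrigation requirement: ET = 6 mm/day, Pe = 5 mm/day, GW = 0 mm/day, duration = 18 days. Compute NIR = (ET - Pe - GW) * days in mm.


Daily deficit = ET - Pe - GW = 6 - 5 - 0 = 1 mm/day
NIR = 1 * 18 = 18 mm

18.0000 mm


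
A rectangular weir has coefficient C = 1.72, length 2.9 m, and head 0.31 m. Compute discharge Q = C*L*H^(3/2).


Q = C * L * H^(3/2) = 1.72 * 2.9 * 0.31^1.5 = 1.72 * 2.9 * 0.172601

0.8609 m^3/s


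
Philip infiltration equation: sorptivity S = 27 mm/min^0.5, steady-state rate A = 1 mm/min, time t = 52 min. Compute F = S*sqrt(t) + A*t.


F = S*sqrt(t) + A*t
F = 27*sqrt(52) + 1*52
F = 27*7.211103 + 52

246.6998 mm


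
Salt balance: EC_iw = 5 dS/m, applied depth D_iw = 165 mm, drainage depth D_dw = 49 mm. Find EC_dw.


EC_dw = EC_iw * D_iw / D_dw
EC_dw = 5 * 165 / 49
EC_dw = 825 / 49

16.8367 dS/m


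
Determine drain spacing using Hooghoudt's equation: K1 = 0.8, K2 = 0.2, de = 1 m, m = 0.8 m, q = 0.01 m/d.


S^2 = 8*K2*de*m/q + 4*K1*m^2/q
S^2 = 8*0.2*1*0.8/0.01 + 4*0.8*0.8^2/0.01
S = sqrt(332.8000)

18.2428 m


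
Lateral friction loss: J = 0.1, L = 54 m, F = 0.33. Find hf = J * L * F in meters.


hf = J * L * F = 0.1 * 54 * 0.33 = 1.7820 m

1.7820 m


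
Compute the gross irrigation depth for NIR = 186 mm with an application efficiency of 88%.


Ea = 88% = 0.88
GID = NIR / Ea = 186 / 0.88 = 211.3636 mm

211.3636 mm


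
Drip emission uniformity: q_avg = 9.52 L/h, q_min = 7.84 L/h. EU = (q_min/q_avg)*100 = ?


EU = (q_min/q_avg)*100 = (7.84/9.52)*100 = 82.3529%

82.3529 %


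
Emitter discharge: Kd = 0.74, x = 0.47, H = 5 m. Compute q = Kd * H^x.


q = Kd * H^x = 0.74 * 5^0.47 = 0.74 * 2.130669

1.5767 L/h


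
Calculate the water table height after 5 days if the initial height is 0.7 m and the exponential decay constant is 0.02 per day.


m = m0 * exp(-k*t)
m = 0.7 * exp(-0.02 * 5)
m = 0.7 * exp(-0.1000)

0.6334 m


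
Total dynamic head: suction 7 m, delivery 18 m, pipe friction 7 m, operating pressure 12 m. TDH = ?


TDH = Hs + Hd + hf + Hp = 7 + 18 + 7 + 12 = 44

44 m


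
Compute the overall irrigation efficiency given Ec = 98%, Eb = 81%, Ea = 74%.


Ec = 0.98, Eb = 0.81, Ea = 0.74
E = 0.98 * 0.81 * 0.74 * 100 = 58.7412%

58.7412 %


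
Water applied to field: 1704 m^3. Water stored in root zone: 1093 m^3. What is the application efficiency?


Ea = V_root / V_field * 100 = 1093 / 1704 * 100 = 64.1432%

64.1432 %


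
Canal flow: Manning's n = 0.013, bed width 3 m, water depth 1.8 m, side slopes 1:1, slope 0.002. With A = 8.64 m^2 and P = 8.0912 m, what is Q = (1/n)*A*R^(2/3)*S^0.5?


R = A/P = 8.64/8.0912 = 1.067827
Q = (1/0.013) * 8.64 * 1.067827^(2/3) * 0.002^0.5

31.0517 m^3/s


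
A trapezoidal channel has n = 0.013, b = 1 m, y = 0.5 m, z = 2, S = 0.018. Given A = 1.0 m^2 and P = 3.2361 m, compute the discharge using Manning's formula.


R = A/P = 1.0/3.2361 = 0.309014
Q = (1/0.013) * 1.0 * 0.309014^(2/3) * 0.018^0.5

4.7171 m^3/s


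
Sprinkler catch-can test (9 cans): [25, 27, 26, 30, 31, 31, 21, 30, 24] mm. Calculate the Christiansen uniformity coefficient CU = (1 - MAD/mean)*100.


mean = 27.222222 mm
MAD = 2.913580 mm
CU = (1 - 2.913580/27.222222)*100

89.2971 %


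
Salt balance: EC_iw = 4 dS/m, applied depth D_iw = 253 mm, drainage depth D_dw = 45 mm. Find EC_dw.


EC_dw = EC_iw * D_iw / D_dw
EC_dw = 4 * 253 / 45
EC_dw = 1012 / 45

22.4889 dS/m


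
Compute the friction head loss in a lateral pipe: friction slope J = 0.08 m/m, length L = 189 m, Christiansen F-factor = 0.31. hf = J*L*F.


hf = J * L * F = 0.08 * 189 * 0.31 = 4.6872 m

4.6872 m


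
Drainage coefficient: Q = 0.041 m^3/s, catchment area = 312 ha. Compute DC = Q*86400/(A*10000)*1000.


DC = Q * 86400 / (A * 10000) * 1000
DC = 0.041 * 86400 / (312 * 10000) * 1000
DC = 3542400.0000 / 3120000

1.1354 mm/day


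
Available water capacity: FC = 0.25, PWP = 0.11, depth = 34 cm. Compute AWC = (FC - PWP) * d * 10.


AWC = (FC - PWP) * d * 10
AWC = (0.25 - 0.11) * 34 * 10
AWC = 0.1400 * 34 * 10

47.6000 mm


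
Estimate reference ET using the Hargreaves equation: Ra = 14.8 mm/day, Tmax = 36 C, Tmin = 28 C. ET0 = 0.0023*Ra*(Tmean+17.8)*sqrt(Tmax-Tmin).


Tmean = (Tmax + Tmin)/2 = (36 + 28)/2 = 32.0
ET0 = 0.0023 * 14.8 * (32.0 + 17.8) * sqrt(36 - 28)
ET0 = 0.0023 * 14.8 * 49.8 * 2.828427

4.7947 mm/day


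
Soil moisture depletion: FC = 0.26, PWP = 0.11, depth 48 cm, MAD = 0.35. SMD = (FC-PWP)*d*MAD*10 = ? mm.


SMD = (FC - PWP) * d * MAD * 10
SMD = (0.26 - 0.11) * 48 * 0.35 * 10
SMD = 0.1500 * 48 * 0.35 * 10

25.2000 mm


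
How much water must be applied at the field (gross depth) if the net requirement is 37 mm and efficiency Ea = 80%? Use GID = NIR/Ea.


Ea = 80% = 0.8
GID = NIR / Ea = 37 / 0.8 = 46.2500 mm

46.2500 mm


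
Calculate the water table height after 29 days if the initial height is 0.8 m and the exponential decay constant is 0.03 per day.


m = m0 * exp(-k*t)
m = 0.8 * exp(-0.03 * 29)
m = 0.8 * exp(-0.8700)

0.3352 m


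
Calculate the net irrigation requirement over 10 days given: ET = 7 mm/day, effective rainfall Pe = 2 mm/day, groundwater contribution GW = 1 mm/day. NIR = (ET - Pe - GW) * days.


Daily deficit = ET - Pe - GW = 7 - 2 - 1 = 4 mm/day
NIR = 4 * 10 = 40 mm

40.0000 mm


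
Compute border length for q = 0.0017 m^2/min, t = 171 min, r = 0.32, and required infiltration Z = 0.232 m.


L = q*t/((1+r)*Z)
L = 0.0017*171/((1+0.32)*0.232)
L = 0.2907/0.30624

0.9493 m


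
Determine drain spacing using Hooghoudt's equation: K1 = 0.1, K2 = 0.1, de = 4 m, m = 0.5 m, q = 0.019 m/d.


S^2 = 8*K2*de*m/q + 4*K1*m^2/q
S^2 = 8*0.1*4*0.5/0.019 + 4*0.1*0.5^2/0.019
S = sqrt(89.4737)

9.4591 m


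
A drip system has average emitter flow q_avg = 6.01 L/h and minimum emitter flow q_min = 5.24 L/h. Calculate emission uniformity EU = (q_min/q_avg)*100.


EU = (q_min/q_avg)*100 = (5.24/6.01)*100 = 87.1880%

87.1880 %


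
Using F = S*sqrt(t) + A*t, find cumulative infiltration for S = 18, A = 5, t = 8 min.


F = S*sqrt(t) + A*t
F = 18*sqrt(8) + 5*8
F = 18*2.828427 + 40

90.9117 mm


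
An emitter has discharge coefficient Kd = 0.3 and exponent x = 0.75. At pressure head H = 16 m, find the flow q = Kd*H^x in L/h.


q = Kd * H^x = 0.3 * 16^0.75 = 0.3 * 8.000000

2.4000 L/h


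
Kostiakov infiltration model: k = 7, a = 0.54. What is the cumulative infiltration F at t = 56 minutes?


F = k * t^a = 7 * 56^0.54
F = 7 * 8.790661

61.5346 mm


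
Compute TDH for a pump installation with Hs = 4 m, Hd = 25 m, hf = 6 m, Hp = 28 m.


TDH = Hs + Hd + hf + Hp = 4 + 25 + 6 + 28 = 63

63 m


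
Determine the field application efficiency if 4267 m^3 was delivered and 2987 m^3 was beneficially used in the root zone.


Ea = V_root / V_field * 100 = 2987 / 4267 * 100 = 70.0023%

70.0023 %


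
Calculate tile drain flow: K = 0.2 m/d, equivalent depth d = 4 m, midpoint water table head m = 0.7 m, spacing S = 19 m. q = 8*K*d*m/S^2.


q = 8*K*d*m/S^2
q = 8*0.2*4*0.7/19^2
q = 4.4800 / 361

0.0124 m/d


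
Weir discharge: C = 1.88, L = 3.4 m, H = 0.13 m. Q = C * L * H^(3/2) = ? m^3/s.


Q = C * L * H^(3/2) = 1.88 * 3.4 * 0.13^1.5 = 1.88 * 3.4 * 0.046872

0.2996 m^3/s


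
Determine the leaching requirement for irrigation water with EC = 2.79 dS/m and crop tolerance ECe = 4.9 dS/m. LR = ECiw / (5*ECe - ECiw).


LR = ECiw / (5*ECe - ECiw)
LR = 2.79 / (5*4.9 - 2.79)
LR = 2.79 / 21.7100

0.1285


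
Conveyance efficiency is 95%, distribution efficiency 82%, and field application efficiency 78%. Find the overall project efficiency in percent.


Ec = 0.95, Eb = 0.82, Ea = 0.78
E = 0.95 * 0.82 * 0.78 * 100 = 60.7620%

60.7620 %


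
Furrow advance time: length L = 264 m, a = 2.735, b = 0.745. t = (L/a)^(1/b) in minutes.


t = (L/a)^(1/b)
t = (264/2.735)^(1/0.745)
t = 96.526508^(1/0.745)

461.2699 min


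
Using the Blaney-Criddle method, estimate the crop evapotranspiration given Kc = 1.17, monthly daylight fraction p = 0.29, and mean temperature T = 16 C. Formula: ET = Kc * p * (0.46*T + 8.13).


ET = Kc * p * (0.46*T + 8.13)
ET = 1.17 * 0.29 * (0.46*16 + 8.13)
ET = 1.17 * 0.29 * 15.4900

5.2558 mm/day


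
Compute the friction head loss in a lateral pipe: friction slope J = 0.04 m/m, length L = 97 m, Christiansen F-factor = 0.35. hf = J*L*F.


hf = J * L * F = 0.04 * 97 * 0.35 = 1.3580 m

1.3580 m


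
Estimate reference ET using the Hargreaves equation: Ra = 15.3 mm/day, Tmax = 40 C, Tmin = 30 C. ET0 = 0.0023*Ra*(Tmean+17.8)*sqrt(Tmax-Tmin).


Tmean = (Tmax + Tmin)/2 = (40 + 30)/2 = 35.0
ET0 = 0.0023 * 15.3 * (35.0 + 17.8) * sqrt(40 - 30)
ET0 = 0.0023 * 15.3 * 52.8 * 3.162278

5.8756 mm/day


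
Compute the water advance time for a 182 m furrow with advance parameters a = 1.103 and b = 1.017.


t = (L/a)^(1/b)
t = (182/1.103)^(1/1.017)
t = 165.004533^(1/1.017)

151.5056 min


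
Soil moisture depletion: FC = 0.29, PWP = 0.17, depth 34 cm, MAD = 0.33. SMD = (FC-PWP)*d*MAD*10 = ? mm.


SMD = (FC - PWP) * d * MAD * 10
SMD = (0.29 - 0.17) * 34 * 0.33 * 10
SMD = 0.1200 * 34 * 0.33 * 10

13.4640 mm


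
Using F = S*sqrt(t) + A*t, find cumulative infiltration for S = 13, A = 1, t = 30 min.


F = S*sqrt(t) + A*t
F = 13*sqrt(30) + 1*30
F = 13*5.477226 + 30

101.2039 mm


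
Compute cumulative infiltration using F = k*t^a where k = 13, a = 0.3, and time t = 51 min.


F = k * t^a = 13 * 51^0.3
F = 13 * 3.252903

42.2877 mm


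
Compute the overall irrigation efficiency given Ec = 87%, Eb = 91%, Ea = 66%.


Ec = 0.87, Eb = 0.91, Ea = 0.66
E = 0.87 * 0.91 * 0.66 * 100 = 52.2522%

52.2522 %


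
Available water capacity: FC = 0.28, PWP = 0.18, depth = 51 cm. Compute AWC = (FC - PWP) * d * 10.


AWC = (FC - PWP) * d * 10
AWC = (0.28 - 0.18) * 51 * 10
AWC = 0.1000 * 51 * 10

51.0000 mm


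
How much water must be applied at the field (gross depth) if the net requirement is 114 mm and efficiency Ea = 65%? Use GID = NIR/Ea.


Ea = 65% = 0.65
GID = NIR / Ea = 114 / 0.65 = 175.3846 mm

175.3846 mm


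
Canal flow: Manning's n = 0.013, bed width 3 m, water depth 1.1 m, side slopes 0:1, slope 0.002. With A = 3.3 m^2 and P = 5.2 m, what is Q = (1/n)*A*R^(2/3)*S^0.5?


R = A/P = 3.3/5.2 = 0.634615
Q = (1/0.013) * 3.3 * 0.634615^(2/3) * 0.002^0.5

8.3835 m^3/s


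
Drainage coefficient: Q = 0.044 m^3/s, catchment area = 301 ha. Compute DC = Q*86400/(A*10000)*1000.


DC = Q * 86400 / (A * 10000) * 1000
DC = 0.044 * 86400 / (301 * 10000) * 1000
DC = 3801600.0000 / 3010000

1.2630 mm/day


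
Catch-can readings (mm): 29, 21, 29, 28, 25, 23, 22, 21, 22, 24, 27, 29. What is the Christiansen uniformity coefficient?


mean = 25.000000 mm
MAD = 2.833333 mm
CU = (1 - 2.833333/25.000000)*100

88.6667 %


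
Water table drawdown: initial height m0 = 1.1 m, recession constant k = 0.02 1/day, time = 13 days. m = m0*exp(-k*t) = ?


m = m0 * exp(-k*t)
m = 1.1 * exp(-0.02 * 13)
m = 1.1 * exp(-0.2600)

0.8482 m


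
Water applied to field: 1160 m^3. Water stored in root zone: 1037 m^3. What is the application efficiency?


Ea = V_root / V_field * 100 = 1037 / 1160 * 100 = 89.3966%

89.3966 %


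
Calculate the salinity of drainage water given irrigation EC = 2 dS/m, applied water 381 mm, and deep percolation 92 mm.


EC_dw = EC_iw * D_iw / D_dw
EC_dw = 2 * 381 / 92
EC_dw = 762 / 92

8.2826 dS/m


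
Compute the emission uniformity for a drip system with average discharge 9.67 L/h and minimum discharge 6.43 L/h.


EU = (q_min/q_avg)*100 = (6.43/9.67)*100 = 66.4943%

66.4943 %


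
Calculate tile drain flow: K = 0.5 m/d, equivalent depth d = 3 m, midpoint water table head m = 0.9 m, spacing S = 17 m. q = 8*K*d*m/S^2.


q = 8*K*d*m/S^2
q = 8*0.5*3*0.9/17^2
q = 10.8000 / 289

0.0374 m/d


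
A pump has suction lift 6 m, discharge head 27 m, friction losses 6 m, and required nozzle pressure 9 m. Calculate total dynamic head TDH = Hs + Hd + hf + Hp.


TDH = Hs + Hd + hf + Hp = 6 + 27 + 6 + 9 = 48

48 m


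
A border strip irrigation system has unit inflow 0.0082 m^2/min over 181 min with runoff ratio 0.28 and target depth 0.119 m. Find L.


L = q*t/((1+r)*Z)
L = 0.0082*181/((1+0.28)*0.119)
L = 1.4842/0.15232

9.7440 m


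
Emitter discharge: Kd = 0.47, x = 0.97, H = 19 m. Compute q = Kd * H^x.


q = Kd * H^x = 0.47 * 19^0.97 = 0.47 * 17.393661

8.1750 L/h


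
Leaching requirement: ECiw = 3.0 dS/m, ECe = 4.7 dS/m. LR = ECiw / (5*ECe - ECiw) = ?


LR = ECiw / (5*ECe - ECiw)
LR = 3.0 / (5*4.7 - 3.0)
LR = 3.0 / 20.5000

0.1463


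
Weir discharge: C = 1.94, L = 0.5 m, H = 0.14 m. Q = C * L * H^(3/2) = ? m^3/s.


Q = C * L * H^(3/2) = 1.94 * 0.5 * 0.14^1.5 = 1.94 * 0.5 * 0.052383

0.0508 m^3/s


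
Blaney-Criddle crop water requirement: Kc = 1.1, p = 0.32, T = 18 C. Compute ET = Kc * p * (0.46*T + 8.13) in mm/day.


ET = Kc * p * (0.46*T + 8.13)
ET = 1.1 * 0.32 * (0.46*18 + 8.13)
ET = 1.1 * 0.32 * 16.4100

5.7763 mm/day


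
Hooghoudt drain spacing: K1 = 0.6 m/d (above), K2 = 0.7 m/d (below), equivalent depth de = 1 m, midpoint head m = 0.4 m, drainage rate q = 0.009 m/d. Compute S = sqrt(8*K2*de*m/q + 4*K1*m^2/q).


S^2 = 8*K2*de*m/q + 4*K1*m^2/q
S^2 = 8*0.7*1*0.4/0.009 + 4*0.6*0.4^2/0.009
S = sqrt(291.5556)

17.0750 m


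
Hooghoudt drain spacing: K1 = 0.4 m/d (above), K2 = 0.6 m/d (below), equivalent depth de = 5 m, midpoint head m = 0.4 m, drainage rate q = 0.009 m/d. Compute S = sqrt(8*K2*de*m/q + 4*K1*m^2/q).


S^2 = 8*K2*de*m/q + 4*K1*m^2/q
S^2 = 8*0.6*5*0.4/0.009 + 4*0.4*0.4^2/0.009
S = sqrt(1095.1111)

33.0925 m


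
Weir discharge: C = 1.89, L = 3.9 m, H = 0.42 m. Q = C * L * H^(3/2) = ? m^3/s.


Q = C * L * H^(3/2) = 1.89 * 3.9 * 0.42^1.5 = 1.89 * 3.9 * 0.272191

2.0063 m^3/s


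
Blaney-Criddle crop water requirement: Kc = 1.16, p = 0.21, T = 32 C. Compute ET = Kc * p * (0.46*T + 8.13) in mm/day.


ET = Kc * p * (0.46*T + 8.13)
ET = 1.16 * 0.21 * (0.46*32 + 8.13)
ET = 1.16 * 0.21 * 22.8500

5.5663 mm/day


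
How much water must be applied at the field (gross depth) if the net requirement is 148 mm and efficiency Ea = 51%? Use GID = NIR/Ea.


Ea = 51% = 0.51
GID = NIR / Ea = 148 / 0.51 = 290.1961 mm

290.1961 mm


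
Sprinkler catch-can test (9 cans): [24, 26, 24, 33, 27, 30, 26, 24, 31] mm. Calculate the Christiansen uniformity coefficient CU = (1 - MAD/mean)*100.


mean = 27.222222 mm
MAD = 2.740741 mm
CU = (1 - 2.740741/27.222222)*100

89.9320 %


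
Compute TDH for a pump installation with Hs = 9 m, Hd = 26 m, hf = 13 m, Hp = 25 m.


TDH = Hs + Hd + hf + Hp = 9 + 26 + 13 + 25 = 73

73 m


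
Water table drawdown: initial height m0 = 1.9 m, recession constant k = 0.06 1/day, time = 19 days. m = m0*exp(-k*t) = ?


m = m0 * exp(-k*t)
m = 1.9 * exp(-0.06 * 19)
m = 1.9 * exp(-1.1400)

0.6077 m


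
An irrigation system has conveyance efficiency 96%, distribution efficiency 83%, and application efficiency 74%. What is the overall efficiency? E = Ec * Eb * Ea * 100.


Ec = 0.96, Eb = 0.83, Ea = 0.74
E = 0.96 * 0.83 * 0.74 * 100 = 58.9632%

58.9632 %


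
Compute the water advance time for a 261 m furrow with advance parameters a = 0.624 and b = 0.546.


t = (L/a)^(1/b)
t = (261/0.624)^(1/0.546)
t = 418.269231^(1/0.546)

63270.5070 min


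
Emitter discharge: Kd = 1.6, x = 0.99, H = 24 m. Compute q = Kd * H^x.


q = Kd * H^x = 1.6 * 24^0.99 = 1.6 * 23.249260

37.1988 L/h


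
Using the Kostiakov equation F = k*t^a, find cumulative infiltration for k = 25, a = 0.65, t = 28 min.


F = k * t^a = 25 * 28^0.65
F = 25 * 8.722736

218.0684 mm


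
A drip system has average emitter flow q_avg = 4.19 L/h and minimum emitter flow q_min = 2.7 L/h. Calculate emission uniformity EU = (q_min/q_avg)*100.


EU = (q_min/q_avg)*100 = (2.7/4.19)*100 = 64.4391%

64.4391 %


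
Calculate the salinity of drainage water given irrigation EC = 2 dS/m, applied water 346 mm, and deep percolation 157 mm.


EC_dw = EC_iw * D_iw / D_dw
EC_dw = 2 * 346 / 157
EC_dw = 692 / 157

4.4076 dS/m


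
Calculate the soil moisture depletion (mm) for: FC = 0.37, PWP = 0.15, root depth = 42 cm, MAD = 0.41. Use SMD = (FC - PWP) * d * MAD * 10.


SMD = (FC - PWP) * d * MAD * 10
SMD = (0.37 - 0.15) * 42 * 0.41 * 10
SMD = 0.2200 * 42 * 0.41 * 10

37.8840 mm


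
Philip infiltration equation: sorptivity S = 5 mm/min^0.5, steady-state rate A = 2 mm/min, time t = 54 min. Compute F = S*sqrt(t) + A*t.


F = S*sqrt(t) + A*t
F = 5*sqrt(54) + 2*54
F = 5*7.348469 + 108

144.7423 mm


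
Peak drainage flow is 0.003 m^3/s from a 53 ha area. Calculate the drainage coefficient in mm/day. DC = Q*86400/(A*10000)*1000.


DC = Q * 86400 / (A * 10000) * 1000
DC = 0.003 * 86400 / (53 * 10000) * 1000
DC = 259200.0000 / 530000

0.4891 mm/day


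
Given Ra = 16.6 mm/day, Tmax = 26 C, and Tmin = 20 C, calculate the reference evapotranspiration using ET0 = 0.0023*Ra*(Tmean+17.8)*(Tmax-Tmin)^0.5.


Tmean = (Tmax + Tmin)/2 = (26 + 20)/2 = 23.0
ET0 = 0.0023 * 16.6 * (23.0 + 17.8) * sqrt(26 - 20)
ET0 = 0.0023 * 16.6 * 40.8 * 2.449490

3.8157 mm/day


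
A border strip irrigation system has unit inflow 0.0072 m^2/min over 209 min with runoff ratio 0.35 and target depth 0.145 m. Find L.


L = q*t/((1+r)*Z)
L = 0.0072*209/((1+0.35)*0.145)
L = 1.5048/0.19575

7.6874 m


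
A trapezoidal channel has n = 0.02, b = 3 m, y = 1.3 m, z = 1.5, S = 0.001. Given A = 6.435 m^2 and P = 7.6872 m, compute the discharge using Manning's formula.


R = A/P = 6.435/7.6872 = 0.837106
Q = (1/0.02) * 6.435 * 0.837106^(2/3) * 0.001^0.5

9.0373 m^3/s


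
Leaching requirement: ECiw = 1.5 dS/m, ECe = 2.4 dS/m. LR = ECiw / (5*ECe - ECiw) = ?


LR = ECiw / (5*ECe - ECiw)
LR = 1.5 / (5*2.4 - 1.5)
LR = 1.5 / 10.5000

0.1429


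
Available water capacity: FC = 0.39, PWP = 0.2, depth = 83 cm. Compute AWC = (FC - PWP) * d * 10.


AWC = (FC - PWP) * d * 10
AWC = (0.39 - 0.2) * 83 * 10
AWC = 0.1900 * 83 * 10

157.7000 mm


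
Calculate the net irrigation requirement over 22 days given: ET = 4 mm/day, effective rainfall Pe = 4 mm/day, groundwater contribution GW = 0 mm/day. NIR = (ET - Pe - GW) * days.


Daily deficit = ET - Pe - GW = 4 - 4 - 0 = 0 mm/day
NIR = 0 * 22 = 0 mm

0 mm


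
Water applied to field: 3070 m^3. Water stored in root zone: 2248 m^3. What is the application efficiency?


Ea = V_root / V_field * 100 = 2248 / 3070 * 100 = 73.2248%

73.2248 %


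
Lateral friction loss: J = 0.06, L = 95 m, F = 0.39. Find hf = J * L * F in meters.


hf = J * L * F = 0.06 * 95 * 0.39 = 2.2230 m

2.2230 m


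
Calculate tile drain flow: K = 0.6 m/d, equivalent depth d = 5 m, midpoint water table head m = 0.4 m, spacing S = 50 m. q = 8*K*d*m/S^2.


q = 8*K*d*m/S^2
q = 8*0.6*5*0.4/50^2
q = 9.6000 / 2500

0.0038 m/d


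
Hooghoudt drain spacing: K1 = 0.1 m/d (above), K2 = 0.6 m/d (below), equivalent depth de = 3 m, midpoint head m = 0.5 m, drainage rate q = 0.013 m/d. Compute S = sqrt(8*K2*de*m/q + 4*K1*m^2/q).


S^2 = 8*K2*de*m/q + 4*K1*m^2/q
S^2 = 8*0.6*3*0.5/0.013 + 4*0.1*0.5^2/0.013
S = sqrt(561.5385)

23.6968 m


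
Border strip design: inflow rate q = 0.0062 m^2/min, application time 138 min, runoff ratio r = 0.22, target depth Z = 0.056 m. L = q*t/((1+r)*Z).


L = q*t/((1+r)*Z)
L = 0.0062*138/((1+0.22)*0.056)
L = 0.8556/0.06832

12.5234 m


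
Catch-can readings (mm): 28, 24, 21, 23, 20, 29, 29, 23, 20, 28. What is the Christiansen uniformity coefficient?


mean = 24.500000 mm
MAD = 3.200000 mm
CU = (1 - 3.200000/24.500000)*100

86.9388 %


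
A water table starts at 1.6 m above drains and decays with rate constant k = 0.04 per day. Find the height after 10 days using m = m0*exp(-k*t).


m = m0 * exp(-k*t)
m = 1.6 * exp(-0.04 * 10)
m = 1.6 * exp(-0.4000)

1.0725 m


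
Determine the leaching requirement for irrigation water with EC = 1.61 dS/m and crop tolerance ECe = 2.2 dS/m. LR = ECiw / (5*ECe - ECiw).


LR = ECiw / (5*ECe - ECiw)
LR = 1.61 / (5*2.2 - 1.61)
LR = 1.61 / 9.3900

0.1715


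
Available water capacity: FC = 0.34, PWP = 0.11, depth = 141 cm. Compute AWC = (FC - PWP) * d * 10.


AWC = (FC - PWP) * d * 10
AWC = (0.34 - 0.11) * 141 * 10
AWC = 0.2300 * 141 * 10

324.3000 mm


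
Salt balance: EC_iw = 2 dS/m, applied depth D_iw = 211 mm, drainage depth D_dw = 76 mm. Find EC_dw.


EC_dw = EC_iw * D_iw / D_dw
EC_dw = 2 * 211 / 76
EC_dw = 422 / 76

5.5526 dS/m


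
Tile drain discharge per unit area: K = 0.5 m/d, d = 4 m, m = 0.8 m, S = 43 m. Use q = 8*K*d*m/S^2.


q = 8*K*d*m/S^2
q = 8*0.5*4*0.8/43^2
q = 12.8000 / 1849

0.0069 m/d


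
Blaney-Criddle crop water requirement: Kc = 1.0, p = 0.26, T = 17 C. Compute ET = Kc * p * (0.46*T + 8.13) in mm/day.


ET = Kc * p * (0.46*T + 8.13)
ET = 1.0 * 0.26 * (0.46*17 + 8.13)
ET = 1.0 * 0.26 * 15.9500

4.1470 mm/day


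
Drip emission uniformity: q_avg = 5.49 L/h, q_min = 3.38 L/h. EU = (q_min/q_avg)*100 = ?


EU = (q_min/q_avg)*100 = (3.38/5.49)*100 = 61.5665%

61.5665 %


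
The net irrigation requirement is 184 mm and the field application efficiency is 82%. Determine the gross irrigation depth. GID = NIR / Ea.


Ea = 82% = 0.82
GID = NIR / Ea = 184 / 0.82 = 224.3902 mm

224.3902 mm


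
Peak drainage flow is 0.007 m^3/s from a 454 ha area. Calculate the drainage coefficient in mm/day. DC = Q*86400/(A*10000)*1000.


DC = Q * 86400 / (A * 10000) * 1000
DC = 0.007 * 86400 / (454 * 10000) * 1000
DC = 604800.0000 / 4540000

0.1332 mm/day


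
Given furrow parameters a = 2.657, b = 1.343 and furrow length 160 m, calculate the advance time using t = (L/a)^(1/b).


t = (L/a)^(1/b)
t = (160/2.657)^(1/1.343)
t = 60.218291^(1/1.343)

21.1441 min


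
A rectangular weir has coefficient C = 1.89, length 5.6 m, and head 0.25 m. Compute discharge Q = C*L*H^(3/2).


Q = C * L * H^(3/2) = 1.89 * 5.6 * 0.25^1.5 = 1.89 * 5.6 * 0.125000

1.3230 m^3/s


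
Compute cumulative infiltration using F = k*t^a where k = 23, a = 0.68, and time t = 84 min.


F = k * t^a = 23 * 84^0.68
F = 23 * 20.347446

467.9913 mm


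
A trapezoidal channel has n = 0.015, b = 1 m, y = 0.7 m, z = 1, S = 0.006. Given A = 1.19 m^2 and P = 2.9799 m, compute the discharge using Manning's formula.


R = A/P = 1.19/2.9799 = 0.399342
Q = (1/0.015) * 1.19 * 0.399342^(2/3) * 0.006^0.5

3.3324 m^3/s


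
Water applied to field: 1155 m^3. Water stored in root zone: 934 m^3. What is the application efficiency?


Ea = V_root / V_field * 100 = 934 / 1155 * 100 = 80.8658%

80.8658 %


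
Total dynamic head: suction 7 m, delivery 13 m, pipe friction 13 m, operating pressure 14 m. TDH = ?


TDH = Hs + Hd + hf + Hp = 7 + 13 + 13 + 14 = 47

47 m


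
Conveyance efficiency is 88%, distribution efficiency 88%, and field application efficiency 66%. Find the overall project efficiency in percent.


Ec = 0.88, Eb = 0.88, Ea = 0.66
E = 0.88 * 0.88 * 0.66 * 100 = 51.1104%

51.1104 %


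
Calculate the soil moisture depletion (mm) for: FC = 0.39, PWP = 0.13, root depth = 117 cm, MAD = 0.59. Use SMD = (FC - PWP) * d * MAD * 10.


SMD = (FC - PWP) * d * MAD * 10
SMD = (0.39 - 0.13) * 117 * 0.59 * 10
SMD = 0.2600 * 117 * 0.59 * 10

179.4780 mm


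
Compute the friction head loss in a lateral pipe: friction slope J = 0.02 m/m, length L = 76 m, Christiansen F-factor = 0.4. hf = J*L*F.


hf = J * L * F = 0.02 * 76 * 0.4 = 0.6080 m

0.6080 m


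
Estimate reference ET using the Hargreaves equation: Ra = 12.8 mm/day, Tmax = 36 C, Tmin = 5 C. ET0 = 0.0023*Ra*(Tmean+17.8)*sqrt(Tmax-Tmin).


Tmean = (Tmax + Tmin)/2 = (36 + 5)/2 = 20.5
ET0 = 0.0023 * 12.8 * (20.5 + 17.8) * sqrt(36 - 5)
ET0 = 0.0023 * 12.8 * 38.3 * 5.567764

6.2779 mm/day


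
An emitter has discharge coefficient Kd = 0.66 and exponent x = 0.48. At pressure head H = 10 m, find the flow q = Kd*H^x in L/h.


q = Kd * H^x = 0.66 * 10^0.48 = 0.66 * 3.019952

1.9932 L/h


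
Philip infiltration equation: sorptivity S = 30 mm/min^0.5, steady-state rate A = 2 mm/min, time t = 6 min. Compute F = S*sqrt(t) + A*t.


F = S*sqrt(t) + A*t
F = 30*sqrt(6) + 2*6
F = 30*2.449490 + 12

85.4847 mm


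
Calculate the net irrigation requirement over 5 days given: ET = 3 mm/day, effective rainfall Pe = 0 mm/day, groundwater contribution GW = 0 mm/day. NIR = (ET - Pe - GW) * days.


Daily deficit = ET - Pe - GW = 3 - 0 - 0 = 3 mm/day
NIR = 3 * 5 = 15 mm

15.0000 mm


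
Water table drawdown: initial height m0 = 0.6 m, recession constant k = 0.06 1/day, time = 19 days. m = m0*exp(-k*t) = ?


m = m0 * exp(-k*t)
m = 0.6 * exp(-0.06 * 19)
m = 0.6 * exp(-1.1400)

0.1919 m


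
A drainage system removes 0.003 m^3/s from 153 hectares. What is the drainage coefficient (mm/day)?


DC = Q * 86400 / (A * 10000) * 1000
DC = 0.003 * 86400 / (153 * 10000) * 1000
DC = 259200.0000 / 1530000

0.1694 mm/day


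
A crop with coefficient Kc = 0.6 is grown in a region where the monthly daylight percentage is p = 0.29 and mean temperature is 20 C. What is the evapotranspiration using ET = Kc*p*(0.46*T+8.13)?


ET = Kc * p * (0.46*T + 8.13)
ET = 0.6 * 0.29 * (0.46*20 + 8.13)
ET = 0.6 * 0.29 * 17.3300

3.0154 mm/day


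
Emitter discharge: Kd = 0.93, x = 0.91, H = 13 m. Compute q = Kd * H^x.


q = Kd * H^x = 0.93 * 13^0.91 = 0.93 * 10.320208

9.5978 L/h


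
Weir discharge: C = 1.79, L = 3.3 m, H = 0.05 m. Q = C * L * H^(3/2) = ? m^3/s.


Q = C * L * H^(3/2) = 1.79 * 3.3 * 0.05^1.5 = 1.79 * 3.3 * 0.011180

0.0660 m^3/s


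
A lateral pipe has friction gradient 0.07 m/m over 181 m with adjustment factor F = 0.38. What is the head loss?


hf = J * L * F = 0.07 * 181 * 0.38 = 4.8146 m

4.8146 m


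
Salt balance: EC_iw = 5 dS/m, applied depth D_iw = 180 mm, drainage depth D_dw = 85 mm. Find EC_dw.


EC_dw = EC_iw * D_iw / D_dw
EC_dw = 5 * 180 / 85
EC_dw = 900 / 85

10.5882 dS/m


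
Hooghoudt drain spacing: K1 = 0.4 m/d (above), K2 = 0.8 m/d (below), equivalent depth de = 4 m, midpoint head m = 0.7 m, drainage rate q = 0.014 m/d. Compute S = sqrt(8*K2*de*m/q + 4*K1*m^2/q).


S^2 = 8*K2*de*m/q + 4*K1*m^2/q
S^2 = 8*0.8*4*0.7/0.014 + 4*0.4*0.7^2/0.014
S = sqrt(1336.0000)

36.5513 m


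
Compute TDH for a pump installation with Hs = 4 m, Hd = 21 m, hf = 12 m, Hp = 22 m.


TDH = Hs + Hd + hf + Hp = 4 + 21 + 12 + 22 = 59

59 m


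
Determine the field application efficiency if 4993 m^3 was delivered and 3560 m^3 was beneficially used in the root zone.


Ea = V_root / V_field * 100 = 3560 / 4993 * 100 = 71.2998%

71.2998 %


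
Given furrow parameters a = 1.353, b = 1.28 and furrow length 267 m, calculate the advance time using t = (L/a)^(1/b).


t = (L/a)^(1/b)
t = (267/1.353)^(1/1.28)
t = 197.339246^(1/1.28)

62.1063 min


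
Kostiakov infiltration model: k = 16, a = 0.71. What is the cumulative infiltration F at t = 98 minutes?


F = k * t^a = 16 * 98^0.71
F = 16 * 25.928089

414.8494 mm


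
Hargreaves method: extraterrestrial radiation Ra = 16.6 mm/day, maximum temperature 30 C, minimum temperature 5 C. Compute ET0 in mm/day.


Tmean = (Tmax + Tmin)/2 = (30 + 5)/2 = 17.5
ET0 = 0.0023 * 16.6 * (17.5 + 17.8) * sqrt(30 - 5)
ET0 = 0.0023 * 16.6 * 35.3 * 5.000000

6.7388 mm/day


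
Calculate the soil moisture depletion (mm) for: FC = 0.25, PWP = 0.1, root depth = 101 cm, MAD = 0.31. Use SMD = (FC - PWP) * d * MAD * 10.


SMD = (FC - PWP) * d * MAD * 10
SMD = (0.25 - 0.1) * 101 * 0.31 * 10
SMD = 0.1500 * 101 * 0.31 * 10

46.9650 mm
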